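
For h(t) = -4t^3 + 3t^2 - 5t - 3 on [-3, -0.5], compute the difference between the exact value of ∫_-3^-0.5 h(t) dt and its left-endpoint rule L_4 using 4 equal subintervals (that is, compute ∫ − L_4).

Exact integral: ∫_-3^-0.5 h(t) dt = 122.1875.
L_4 = 171.796875.
Error = 122.1875 − 171.796875 = -49.609375.

-49.609375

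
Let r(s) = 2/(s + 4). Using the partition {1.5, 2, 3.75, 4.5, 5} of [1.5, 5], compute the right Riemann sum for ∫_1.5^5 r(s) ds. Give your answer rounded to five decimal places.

0.90586

Subinterval widths: 0.5, 1.75, 0.75, 0.5.
Right endpoints: 2, 3.75, 4.5, 5.
r(2) = 1/3, r(3.75) = 8/31, r(4.5) = 4/17, r(5) = 2/9.
Sum = Σ Δs_i · r(s_i).
Sum ≈ 0.90586.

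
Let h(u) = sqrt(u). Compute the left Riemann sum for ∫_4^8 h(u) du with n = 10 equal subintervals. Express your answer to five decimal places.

9.58495

Δu = (8 − 4)/10 = 0.4.
Left endpoints: 4, 4.4, 4.8, 5.2, 5.6, 6, 6.4, 6.8, 7.2, 7.6.
h(4) ≈ 2.00000, h(4.4) ≈ 2.09762, h(4.8) ≈ 2.19089, h(5.2) ≈ 2.28035, h(5.6) ≈ 2.36643, h(6) ≈ 2.44949, h(6.4) ≈ 2.52982, h(6.8) ≈ 2.60768, h(7.2) ≈ 2.68328, h(7.6) ≈ 2.75681.
Sum = Δu · [h(4) + h(4.4) + h(4.8) + ...].
Sum ≈ 9.58495.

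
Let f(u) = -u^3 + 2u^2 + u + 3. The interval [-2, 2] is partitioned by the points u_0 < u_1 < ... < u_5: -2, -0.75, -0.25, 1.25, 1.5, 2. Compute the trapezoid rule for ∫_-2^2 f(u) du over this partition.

24.94140625

Subinterval widths: 1.25, 0.5, 1.5, 0.25, 0.5.
f(-2) = 17, f(-0.75) = 3.796875, f(-0.25) = 2.890625, f(1.25) = 5.421875, f(1.5) = 5.625, f(2) = 5.
On each subinterval the trapezoid contributes (Δu_i/2)·[f(u_{i-1}) + f(u_i)].
Sum = 24.94140625.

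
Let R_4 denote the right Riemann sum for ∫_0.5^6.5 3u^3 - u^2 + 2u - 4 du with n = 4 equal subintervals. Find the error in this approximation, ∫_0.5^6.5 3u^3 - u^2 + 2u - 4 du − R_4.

-663.75

Exact integral: ∫_0.5^6.5 f(u) du = 1265.25.
R_4 = 1929.
Error = 1265.25 − 1929 = -663.75.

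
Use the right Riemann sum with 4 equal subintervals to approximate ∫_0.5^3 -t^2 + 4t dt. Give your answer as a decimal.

Δt = (3 − 0.5)/4 = 0.625.
Right endpoints: 1.125, 1.75, 2.375, 3.
f(1.125) = 3.234375, f(1.75) = 3.9375, f(2.375) = 3.859375, f(3) = 3.
Sum = Δt · [f(1.125) + f(1.75) + f(2.375) + f(3)].
Sum = 8.76953125.

8.76953125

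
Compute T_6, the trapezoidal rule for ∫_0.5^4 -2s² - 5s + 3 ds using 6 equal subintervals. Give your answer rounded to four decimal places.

Δs = (4 − 0.5)/6 = 7/12.
f(0.5) = 0, f(13/12) = -343/72, f(5/3) = -98/9, f(2.25) = -18.375, f(17/6) = -245/9, f(41/12) = -2695/72, f(4) = -49.
T_6 = (Δs/2)·[f(s_0) + 2f(s_1) + ... + 2f(s_{5}) + f(s_6)].
Sum ≈ -71.8553.

-71.8553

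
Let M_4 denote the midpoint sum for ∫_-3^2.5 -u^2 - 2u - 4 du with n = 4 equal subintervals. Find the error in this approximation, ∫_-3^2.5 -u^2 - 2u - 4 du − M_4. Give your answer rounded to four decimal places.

Exact integral: ∫_-3^2.5 f(u) du ≈ -33.458333.
M_4 ≈ -32.591797.
Error ≈ -33.458333 − (-32.591797) ≈ -0.8665.

-0.8665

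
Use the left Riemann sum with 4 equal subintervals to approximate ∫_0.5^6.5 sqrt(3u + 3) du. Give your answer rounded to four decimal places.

Δu = (6.5 − 0.5)/4 = 1.5.
Left endpoints: 0.5, 2, 3.5, 5.
f(0.5) ≈ 2.1213, f(2) ≈ 3.0000, f(3.5) ≈ 3.6742, f(5) ≈ 4.2426.
Sum = Δu · [f(0.5) + f(2) + f(3.5) + f(5)].
Sum ≈ 19.5573.

19.5573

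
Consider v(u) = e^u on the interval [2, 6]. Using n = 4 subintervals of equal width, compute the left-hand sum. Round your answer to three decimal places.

230.486

Δu = (6 − 2)/4 = 1.
Left endpoints: 2, 3, 4, 5.
v(2) ≈ 7.389, v(3) ≈ 20.086, v(4) ≈ 54.598, v(5) ≈ 148.413.
Sum = Δu · [v(2) + v(3) + v(4) + v(5)].
Sum ≈ 230.486.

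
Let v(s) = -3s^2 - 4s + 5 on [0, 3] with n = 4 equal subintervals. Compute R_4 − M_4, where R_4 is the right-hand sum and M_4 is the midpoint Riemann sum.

R_4 = -45.46875.
M_4 = -29.578125.
R_4 − M_4 = -15.890625.

-15.890625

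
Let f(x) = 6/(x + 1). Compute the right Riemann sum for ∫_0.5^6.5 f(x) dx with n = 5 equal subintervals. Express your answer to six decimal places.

Δx = (6.5 − 0.5)/5 = 1.2.
Right endpoints: 1.7, 2.9, 4.1, 5.3, 6.5.
f(1.7) = 20/9, f(2.9) = 20/13, f(4.1) = 20/17, f(5.3) = 20/21, f(6.5) = 0.8.
Sum = Δx · [f(1.7) + f(2.9) + f(4.1) + f(5.3) + f(6.5)].
Sum ≈ 8.027442.

8.027442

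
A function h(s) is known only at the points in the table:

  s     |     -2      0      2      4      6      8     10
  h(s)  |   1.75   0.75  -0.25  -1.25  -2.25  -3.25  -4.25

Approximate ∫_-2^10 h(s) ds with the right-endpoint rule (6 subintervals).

-21

Δs = 2.
Sum = 2·[0.75 + (-0.25) + (-1.25) + (-2.25) + (-3.25) + (-4.25)] = -21.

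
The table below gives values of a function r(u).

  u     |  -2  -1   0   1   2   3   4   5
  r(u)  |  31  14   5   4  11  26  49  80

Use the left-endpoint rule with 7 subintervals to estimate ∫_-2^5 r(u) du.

Δu = 1.
Sum = 1·[31 + 14 + 5 + 4 + 11 + 26 + 49] = 140.

140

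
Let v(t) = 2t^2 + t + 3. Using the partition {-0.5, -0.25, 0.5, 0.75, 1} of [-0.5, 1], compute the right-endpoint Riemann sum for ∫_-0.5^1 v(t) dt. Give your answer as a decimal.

6.4375

Subinterval widths: 0.25, 0.75, 0.25, 0.25.
Right endpoints: -0.25, 0.5, 0.75, 1.
v(-0.25) = 2.875, v(0.5) = 4, v(0.75) = 4.875, v(1) = 6.
Sum = Σ Δt_i · v(t_i).
Sum = 6.4375.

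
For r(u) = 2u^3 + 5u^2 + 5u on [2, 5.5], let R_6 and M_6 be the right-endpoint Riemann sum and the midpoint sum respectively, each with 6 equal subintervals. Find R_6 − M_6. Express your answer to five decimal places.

143.95877

R_6 ≈ 920.3440394.
M_6 ≈ 776.3852720.
R_6 − M_6 ≈ 143.95877.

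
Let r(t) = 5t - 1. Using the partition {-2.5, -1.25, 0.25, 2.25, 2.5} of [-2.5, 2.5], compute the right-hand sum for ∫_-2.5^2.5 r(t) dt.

Subinterval widths: 1.25, 1.5, 2, 0.25.
Right endpoints: -1.25, 0.25, 2.25, 2.5.
r(-1.25) = -7.25, r(0.25) = 0.25, r(2.25) = 10.25, r(2.5) = 11.5.
Sum = Σ Δt_i · r(t_i).
Sum = 14.6875.

14.6875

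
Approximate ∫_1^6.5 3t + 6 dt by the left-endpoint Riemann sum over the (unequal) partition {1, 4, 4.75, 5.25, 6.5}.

Subinterval widths: 3, 0.75, 0.5, 1.25.
Left endpoints: 1, 4, 4.75, 5.25.
f(1) = 9, f(4) = 18, f(4.75) = 20.25, f(5.25) = 21.75.
Sum = Σ Δt_i · f(t_i).
Sum = 77.8125.

77.8125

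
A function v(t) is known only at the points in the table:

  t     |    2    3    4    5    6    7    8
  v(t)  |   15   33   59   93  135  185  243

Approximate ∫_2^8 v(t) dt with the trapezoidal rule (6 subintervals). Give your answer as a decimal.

Δt = 1.
T_6 = (1/2)·[15 + 2·33 + 2·59 + 2·93 + 2·135 + 2·185 + 243] = 634.

634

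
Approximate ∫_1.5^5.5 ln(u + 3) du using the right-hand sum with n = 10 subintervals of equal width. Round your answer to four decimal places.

7.5480

Δu = (5.5 − 1.5)/10 = 0.4.
Right endpoints: 1.9, 2.3, 2.7, 3.1, 3.5, 3.9, 4.3, 4.7, 5.1, 5.5.
f(1.9) ≈ 1.5892, f(2.3) ≈ 1.6677, f(2.7) ≈ 1.7405, f(3.1) ≈ 1.8083, f(3.5) ≈ 1.8718, f(3.9) ≈ 1.9315, f(4.3) ≈ 1.9879, f(4.7) ≈ 2.0412, f(5.1) ≈ 2.0919, f(5.5) ≈ 2.1401.
Sum = Δu · [f(1.9) + f(2.3) + f(2.7) + ...].
Sum ≈ 7.5480.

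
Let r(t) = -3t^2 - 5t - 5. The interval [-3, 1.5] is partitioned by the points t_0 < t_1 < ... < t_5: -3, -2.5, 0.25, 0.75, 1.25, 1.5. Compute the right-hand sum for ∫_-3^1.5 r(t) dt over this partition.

Subinterval widths: 0.5, 2.75, 0.5, 0.5, 0.25.
Right endpoints: -2.5, 0.25, 0.75, 1.25, 1.5.
r(-2.5) = -11.25, r(0.25) = -6.4375, r(0.75) = -10.4375, r(1.25) = -15.9375, r(1.5) = -19.25.
Sum = Σ Δt_i · r(t_i).
Sum = -41.328125.

-41.328125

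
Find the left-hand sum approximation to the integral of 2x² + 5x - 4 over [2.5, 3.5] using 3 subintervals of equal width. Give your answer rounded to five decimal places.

26.37037

Δx = (3.5 − 2.5)/3 = 1/3.
Left endpoints: 2.5, 17/6, 19/6.
f(2.5) = 21, f(17/6) = 236/9, f(19/6) = 287/9.
Sum = Δx · [f(2.5) + f(17/6) + f(19/6)].
Sum ≈ 26.37037.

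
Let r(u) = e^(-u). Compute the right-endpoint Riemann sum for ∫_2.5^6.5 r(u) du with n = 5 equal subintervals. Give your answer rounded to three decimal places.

0.053

Δu = (6.5 − 2.5)/5 = 0.8.
Right endpoints: 3.3, 4.1, 4.9, 5.7, 6.5.
r(3.3) ≈ 0.037, r(4.1) ≈ 0.017, r(4.9) ≈ 0.007, r(5.7) ≈ 0.003, r(6.5) ≈ 0.002.
Sum = Δu · [r(3.3) + r(4.1) + r(4.9) + r(5.7) + r(6.5)].
Sum ≈ 0.053.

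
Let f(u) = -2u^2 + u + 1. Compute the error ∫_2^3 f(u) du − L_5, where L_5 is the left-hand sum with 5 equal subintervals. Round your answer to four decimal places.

Exact integral: ∫_2^3 f(u) du ≈ -9.166667.
L_5 = -8.28.
Error ≈ -9.166667 − (-8.28) ≈ -0.8867.

-0.8867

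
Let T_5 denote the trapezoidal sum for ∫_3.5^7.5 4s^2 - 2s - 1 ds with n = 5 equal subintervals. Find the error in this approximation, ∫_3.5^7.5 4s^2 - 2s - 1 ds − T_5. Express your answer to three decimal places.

Exact integral: ∫_3.5^7.5 f(s) ds ≈ 457.33333.
T_5 = 459.04.
Error ≈ 457.33333 − 459.04 ≈ -1.707.

-1.707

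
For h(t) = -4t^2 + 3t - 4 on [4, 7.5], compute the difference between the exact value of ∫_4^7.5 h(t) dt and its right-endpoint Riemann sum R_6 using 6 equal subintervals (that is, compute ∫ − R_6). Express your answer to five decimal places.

Exact integral: ∫_4^7.5 h(t) dt ≈ -430.7916667.
R_6 ≈ -475.4814815.
Error ≈ -430.7916667 − (-475.4814815) ≈ 44.68981.

44.68981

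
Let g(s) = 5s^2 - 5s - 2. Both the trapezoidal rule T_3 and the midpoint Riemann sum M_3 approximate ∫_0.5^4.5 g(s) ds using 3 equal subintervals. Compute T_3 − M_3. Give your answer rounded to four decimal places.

8.8889

T_3 ≈ 99.592593.
M_3 ≈ 90.703704.
T_3 − M_3 ≈ 8.8889.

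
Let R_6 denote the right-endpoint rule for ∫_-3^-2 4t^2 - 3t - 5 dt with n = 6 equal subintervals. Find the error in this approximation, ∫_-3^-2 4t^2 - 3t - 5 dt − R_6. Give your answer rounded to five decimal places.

1.89815

Exact integral: ∫_-3^-2 f(t) dt ≈ 27.8333333.
R_6 ≈ 25.9351852.
Error ≈ 27.8333333 − 25.9351852 ≈ 1.89815.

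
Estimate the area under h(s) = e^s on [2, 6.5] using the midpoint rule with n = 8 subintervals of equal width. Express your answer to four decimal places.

Δs = (6.5 − 2)/8 = 0.5625.
Midpoints: 2.28125, 2.84375, 3.40625, 3.96875, 4.53125, 5.09375, 5.65625, 6.21875.
h(2.28125) ≈ 9.7889, h(2.84375) ≈ 17.1801, h(3.40625) ≈ 30.1520, h(3.96875) ≈ 52.9183, h(4.53125) ≈ 92.8746, h(5.09375) ≈ 163.0000, h(5.65625) ≈ 286.0739, h(6.21875) ≈ 502.0752.
Sum = Δs · [h(2.28125) + h(2.84375) + h(3.40625) + ...].
Sum ≈ 649.1604.

649.1604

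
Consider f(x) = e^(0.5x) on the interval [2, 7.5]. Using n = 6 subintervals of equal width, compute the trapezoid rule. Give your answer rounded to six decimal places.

Δx = (7.5 − 2)/6 = 11/12.
f(2) ≈ 2.718282, f(35/12) ≈ 4.298789, f(23/6) ≈ 6.798260, f(4.75) ≈ 10.751013, f(17/3) ≈ 17.002040, f(79/12) ≈ 26.887639, f(7.5) ≈ 42.521082.
T_6 = (Δx/2)·[f(x_0) + 2f(x_1) + ... + 2f(x_{5}) + f(x_6)].
Sum ≈ 80.994304.

80.994304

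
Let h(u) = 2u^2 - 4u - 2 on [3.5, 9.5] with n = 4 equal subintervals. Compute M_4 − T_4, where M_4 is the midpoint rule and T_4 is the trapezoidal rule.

-6.75

M_4 = 372.75.
T_4 = 379.5.
M_4 − T_4 = -6.75.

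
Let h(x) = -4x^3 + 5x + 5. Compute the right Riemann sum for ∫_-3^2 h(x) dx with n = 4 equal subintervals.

13.4375

Δx = (2 − (-3))/4 = 1.25.
Right endpoints: -1.75, -0.5, 0.75, 2.
h(-1.75) = 17.6875, h(-0.5) = 3, h(0.75) = 7.0625, h(2) = -17.
Sum = Δx · [h(-1.75) + h(-0.5) + h(0.75) + h(2)].
Sum = 13.4375.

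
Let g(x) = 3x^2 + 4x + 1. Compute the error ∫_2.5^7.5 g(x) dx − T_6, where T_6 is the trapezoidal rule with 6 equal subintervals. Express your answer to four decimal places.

-1.7361

Exact integral: ∫_2.5^7.5 g(x) dx = 511.25.
T_6 ≈ 512.986111.
Error ≈ 511.25 − 512.986111 ≈ -1.7361.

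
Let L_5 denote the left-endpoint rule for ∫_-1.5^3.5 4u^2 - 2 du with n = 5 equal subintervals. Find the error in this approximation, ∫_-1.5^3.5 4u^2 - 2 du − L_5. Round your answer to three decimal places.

16.667

Exact integral: ∫_-1.5^3.5 f(u) du ≈ 51.66667.
L_5 = 35.
Error ≈ 51.66667 − 35 ≈ 16.667.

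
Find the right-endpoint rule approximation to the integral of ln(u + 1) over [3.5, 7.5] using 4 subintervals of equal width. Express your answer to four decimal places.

Δu = (7.5 − 3.5)/4 = 1.
Right endpoints: 4.5, 5.5, 6.5, 7.5.
f(4.5) ≈ 1.7047, f(5.5) ≈ 1.8718, f(6.5) ≈ 2.0149, f(7.5) ≈ 2.1401.
Sum = Δu · [f(4.5) + f(5.5) + f(6.5) + f(7.5)].
Sum ≈ 7.7315.

7.7315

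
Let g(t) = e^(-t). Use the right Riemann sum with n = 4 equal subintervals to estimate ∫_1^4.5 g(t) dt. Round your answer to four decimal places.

0.2232

Δt = (4.5 − 1)/4 = 0.875.
Right endpoints: 1.875, 2.75, 3.625, 4.5.
g(1.875) ≈ 0.1534, g(2.75) ≈ 0.0639, g(3.625) ≈ 0.0266, g(4.5) ≈ 0.0111.
Sum = Δt · [g(1.875) + g(2.75) + g(3.625) + g(4.5)].
Sum ≈ 0.2232.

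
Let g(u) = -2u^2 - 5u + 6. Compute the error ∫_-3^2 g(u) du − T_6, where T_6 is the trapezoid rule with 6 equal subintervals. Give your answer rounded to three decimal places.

1.157

Exact integral: ∫_-3^2 g(u) du ≈ 19.16667.
T_6 ≈ 18.00926.
Error ≈ 19.16667 − 18.00926 ≈ 1.157.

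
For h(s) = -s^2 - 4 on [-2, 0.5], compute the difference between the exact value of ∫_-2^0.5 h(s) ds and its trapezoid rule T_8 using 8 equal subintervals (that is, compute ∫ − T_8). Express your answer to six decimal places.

Exact integral: ∫_-2^0.5 h(s) ds ≈ -12.70833333.
T_8 ≈ -12.74902344.
Error ≈ -12.70833333 − (-12.74902344) ≈ 0.040690.

0.040690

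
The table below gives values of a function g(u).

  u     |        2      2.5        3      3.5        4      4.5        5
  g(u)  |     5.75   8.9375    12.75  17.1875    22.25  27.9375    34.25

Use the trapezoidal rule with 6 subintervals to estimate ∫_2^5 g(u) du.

Δu = 0.5.
T_6 = (0.5/2)·[5.75 + 2·8.9375 + 2·12.75 + 2·17.1875 + 2·22.25 + 2·27.9375 + 34.25] = 54.53125.

54.53125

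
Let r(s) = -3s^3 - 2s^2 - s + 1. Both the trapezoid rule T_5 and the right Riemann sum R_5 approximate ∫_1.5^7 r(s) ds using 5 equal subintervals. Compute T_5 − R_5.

614.83125

T_5 = -2085.88875.
R_5 = -2700.72.
T_5 − R_5 = 614.83125.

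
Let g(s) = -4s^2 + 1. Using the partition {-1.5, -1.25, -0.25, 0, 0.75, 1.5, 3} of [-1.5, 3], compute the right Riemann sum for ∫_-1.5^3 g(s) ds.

-59.75

Subinterval widths: 0.25, 1, 0.25, 0.75, 0.75, 1.5.
Right endpoints: -1.25, -0.25, 0, 0.75, 1.5, 3.
g(-1.25) = -5.25, g(-0.25) = 0.75, g(0) = 1, g(0.75) = -1.25, g(1.5) = -8, g(3) = -35.
Sum = Σ Δs_i · g(s_i).
Sum = -59.75.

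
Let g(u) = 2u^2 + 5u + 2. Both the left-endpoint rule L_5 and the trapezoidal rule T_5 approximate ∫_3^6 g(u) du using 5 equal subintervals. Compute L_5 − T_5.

L_5 = 179.16.
T_5 = 199.86.
L_5 − T_5 = -20.7.

-20.7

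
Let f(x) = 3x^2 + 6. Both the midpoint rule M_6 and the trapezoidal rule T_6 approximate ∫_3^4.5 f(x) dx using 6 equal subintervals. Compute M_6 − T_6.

M_6 = 73.1015625.
T_6 = 73.171875.
M_6 − T_6 = -0.0703125.

-0.0703125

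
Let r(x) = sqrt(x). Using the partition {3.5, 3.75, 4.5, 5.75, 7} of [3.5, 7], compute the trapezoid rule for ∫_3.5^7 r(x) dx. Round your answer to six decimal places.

7.974409

Subinterval widths: 0.25, 0.75, 1.25, 1.25.
r(3.5) ≈ 1.870829, r(3.75) ≈ 1.936492, r(4.5) ≈ 2.121320, r(5.75) ≈ 2.397916, r(7) ≈ 2.645751.
On each subinterval the trapezoid contributes (Δx_i/2)·[r(x_{i-1}) + r(x_i)].
Sum ≈ 7.974409.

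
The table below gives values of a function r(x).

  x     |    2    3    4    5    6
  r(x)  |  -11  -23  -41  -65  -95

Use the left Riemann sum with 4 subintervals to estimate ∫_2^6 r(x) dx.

Δx = 1.
Sum = 1·[(-11) + (-23) + (-41) + (-65)] = -140.

-140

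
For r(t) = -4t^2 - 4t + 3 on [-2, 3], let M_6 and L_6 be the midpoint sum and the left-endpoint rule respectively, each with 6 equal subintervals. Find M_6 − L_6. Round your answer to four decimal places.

-13.1944

M_6 ≈ -40.509259.
L_6 ≈ -27.314815.
M_6 − L_6 ≈ -13.1944.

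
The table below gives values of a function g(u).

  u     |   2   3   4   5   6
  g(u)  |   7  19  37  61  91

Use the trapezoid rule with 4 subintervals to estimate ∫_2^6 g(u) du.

166

Δu = 1.
T_4 = (1/2)·[7 + 2·19 + 2·37 + 2·61 + 91] = 166.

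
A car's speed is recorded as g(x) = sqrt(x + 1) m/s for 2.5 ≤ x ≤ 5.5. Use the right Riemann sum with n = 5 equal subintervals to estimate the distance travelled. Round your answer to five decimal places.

6.88408

Δx = (5.5 − 2.5)/5 = 0.6.
Right endpoints: 3.1, 3.7, 4.3, 4.9, 5.5.
g(3.1) ≈ 2.02485, g(3.7) ≈ 2.16795, g(4.3) ≈ 2.30217, g(4.9) ≈ 2.42899, g(5.5) ≈ 2.54951.
Sum = Δx · [g(3.1) + g(3.7) + g(4.3) + g(4.9) + g(5.5)].
Sum ≈ 6.88408.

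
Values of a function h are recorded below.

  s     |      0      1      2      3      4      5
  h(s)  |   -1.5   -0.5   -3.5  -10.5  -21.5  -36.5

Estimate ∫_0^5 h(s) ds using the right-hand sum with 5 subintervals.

-72.5

Δs = 1.
Sum = 1·[(-0.5) + (-3.5) + (-10.5) + (-21.5) + (-36.5)] = -72.5.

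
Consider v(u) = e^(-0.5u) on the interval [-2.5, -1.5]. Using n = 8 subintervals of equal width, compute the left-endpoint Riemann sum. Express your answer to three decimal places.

Δu = (-1.5 − (-2.5))/8 = 0.125.
Left endpoints: -2.5, -2.375, -2.25, -2.125, -2, -1.875, -1.75, -1.625.
v(-2.5) ≈ 3.490, v(-2.375) ≈ 3.279, v(-2.25) ≈ 3.080, v(-2.125) ≈ 2.894, v(-2) ≈ 2.718, v(-1.875) ≈ 2.554, v(-1.75) ≈ 2.399, v(-1.625) ≈ 2.254.
Sum = Δu · [v(-2.5) + v(-2.375) + v(-2.25) + ...].
Sum ≈ 2.833.

2.833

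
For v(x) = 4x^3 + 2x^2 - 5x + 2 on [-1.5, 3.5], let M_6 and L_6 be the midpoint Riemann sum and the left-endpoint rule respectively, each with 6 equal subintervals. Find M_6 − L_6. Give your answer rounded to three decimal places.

62.847

M_6 ≈ 156.78241.
L_6 ≈ 93.93519.
M_6 − L_6 ≈ 62.847.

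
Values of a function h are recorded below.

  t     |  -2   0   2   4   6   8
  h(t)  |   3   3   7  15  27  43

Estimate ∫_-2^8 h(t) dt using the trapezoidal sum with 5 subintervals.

Δt = 2.
T_5 = (2/2)·[3 + 2·3 + 2·7 + 2·15 + 2·27 + 43] = 150.

150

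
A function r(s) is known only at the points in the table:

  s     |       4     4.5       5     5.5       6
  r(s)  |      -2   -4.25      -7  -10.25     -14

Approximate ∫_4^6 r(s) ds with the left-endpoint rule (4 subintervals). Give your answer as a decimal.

Δs = 0.5.
Sum = 0.5·[(-2) + (-4.25) + (-7) + (-10.25)] = -11.75.

-11.75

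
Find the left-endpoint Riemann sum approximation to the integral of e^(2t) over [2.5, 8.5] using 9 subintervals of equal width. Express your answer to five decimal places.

Δt = (8.5 − 2.5)/9 = 2/3.
Left endpoints: 2.5, 19/6, 23/6, 4.5, 31/6, 35/6, 6.5, 43/6, 47/6.
f(2.5) ≈ 148.41316, f(19/6) ≈ 563.03024, f(23/6) ≈ 2135.94973, f(4.5) ≈ 8103.08393, f(31/6) ≈ 30740.40934, f(35/6) ≈ 116618.90400, f(6.5) ≈ 442413.39201, f(43/6) ≈ 1678369.48144, f(47/6) ≈ 6367176.41716.
Sum = Δt · [f(2.5) + f(19/6) + f(23/6) + ...].
Sum ≈ 5764179.38734.

5764179.38734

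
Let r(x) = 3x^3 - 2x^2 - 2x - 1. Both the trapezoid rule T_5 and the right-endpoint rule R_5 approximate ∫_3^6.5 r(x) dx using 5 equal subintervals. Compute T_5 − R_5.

T_5 = 1087.86125.
R_5 = 1322.1425.
T_5 − R_5 = -234.28125.

-234.28125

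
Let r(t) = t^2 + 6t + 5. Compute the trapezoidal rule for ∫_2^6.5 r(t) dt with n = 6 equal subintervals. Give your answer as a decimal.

226.546875

Δt = (6.5 − 2)/6 = 0.75.
r(2) = 21, r(2.75) = 29.0625, r(3.5) = 38.25, r(4.25) = 48.5625, r(5) = 60, r(5.75) = 72.5625, r(6.5) = 86.25.
T_6 = (Δt/2)·[r(t_0) + 2r(t_1) + ... + 2r(t_{5}) + r(t_6)].
Sum = 226.546875.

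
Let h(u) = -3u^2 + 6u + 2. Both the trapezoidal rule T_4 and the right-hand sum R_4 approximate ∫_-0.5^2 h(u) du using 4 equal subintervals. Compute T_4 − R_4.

T_4 = 7.63671875.
R_4 = 8.80859375.
T_4 − R_4 = -1.171875.

-1.171875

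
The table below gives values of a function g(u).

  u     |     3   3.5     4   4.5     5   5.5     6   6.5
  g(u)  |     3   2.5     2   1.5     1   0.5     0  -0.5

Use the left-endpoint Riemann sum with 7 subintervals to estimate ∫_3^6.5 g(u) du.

Δu = 0.5.
Sum = 0.5·[3 + 2.5 + 2 + 1.5 + 1 + 0.5 + 0] = 5.25.

5.25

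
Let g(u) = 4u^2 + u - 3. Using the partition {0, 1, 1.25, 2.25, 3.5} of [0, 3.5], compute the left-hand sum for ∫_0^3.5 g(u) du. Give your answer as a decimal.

26.375

Subinterval widths: 1, 0.25, 1, 1.25.
Left endpoints: 0, 1, 1.25, 2.25.
g(0) = -3, g(1) = 2, g(1.25) = 4.5, g(2.25) = 19.5.
Sum = Σ Δu_i · g(u_i).
Sum = 26.375.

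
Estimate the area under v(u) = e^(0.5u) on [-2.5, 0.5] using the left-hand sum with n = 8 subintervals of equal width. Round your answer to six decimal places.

Δu = (0.5 − (-2.5))/8 = 0.375.
Left endpoints: -2.5, -2.125, -1.75, -1.375, -1, -0.625, -0.25, 0.125.
v(-2.5) ≈ 0.286505, v(-2.125) ≈ 0.345591, v(-1.75) ≈ 0.416862, v(-1.375) ≈ 0.502832, v(-1) ≈ 0.606531, v(-0.625) ≈ 0.731616, v(-0.25) ≈ 0.882497, v(0.125) ≈ 1.064494.
Sum = Δu · [v(-2.5) + v(-2.125) + v(-1.75) + ...].
Sum ≈ 1.813848.

1.813848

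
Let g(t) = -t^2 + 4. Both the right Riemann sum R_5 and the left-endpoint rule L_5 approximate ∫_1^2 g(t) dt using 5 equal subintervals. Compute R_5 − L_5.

R_5 = 1.36.
L_5 = 1.96.
R_5 − L_5 = -0.6.

-0.6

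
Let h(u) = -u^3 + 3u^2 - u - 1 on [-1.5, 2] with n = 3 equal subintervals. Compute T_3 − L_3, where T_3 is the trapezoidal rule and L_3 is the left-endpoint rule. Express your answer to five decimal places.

-5.61458

T_3 ≈ 6.0520833.
L_3 ≈ 11.6666667.
T_3 − L_3 ≈ -5.61458.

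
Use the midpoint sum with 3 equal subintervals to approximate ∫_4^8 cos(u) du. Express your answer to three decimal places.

Δu = (8 − 4)/3 = 4/3.
Midpoints: 14/3, 6, 22/3.
f(14/3) ≈ -0.046, f(6) ≈ 0.960, f(22/3) ≈ 0.497.
Sum = Δu · [f(14/3) + f(6) + f(22/3)].
Sum ≈ 1.883.

1.883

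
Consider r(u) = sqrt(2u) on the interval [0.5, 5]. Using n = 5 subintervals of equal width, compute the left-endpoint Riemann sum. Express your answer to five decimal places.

9.19032

Δu = (5 − 0.5)/5 = 0.9.
Left endpoints: 0.5, 1.4, 2.3, 3.2, 4.1.
r(0.5) ≈ 1.00000, r(1.4) ≈ 1.67332, r(2.3) ≈ 2.14476, r(3.2) ≈ 2.52982, r(4.1) ≈ 2.86356.
Sum = Δu · [r(0.5) + r(1.4) + r(2.3) + r(3.2) + r(4.1)].
Sum ≈ 9.19032.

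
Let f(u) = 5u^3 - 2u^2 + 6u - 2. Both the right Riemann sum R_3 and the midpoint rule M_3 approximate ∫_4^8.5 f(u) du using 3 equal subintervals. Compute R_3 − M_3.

R_3 = 8151.75.
M_3 = 5920.6640625.
R_3 − M_3 = 2231.0859375.

2231.0859375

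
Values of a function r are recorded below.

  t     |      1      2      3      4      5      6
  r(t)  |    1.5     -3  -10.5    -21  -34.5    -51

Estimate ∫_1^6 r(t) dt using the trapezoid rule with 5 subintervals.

-93.75

Δt = 1.
T_5 = (1/2)·[1.5 + 2·(-3) + 2·(-10.5) + 2·(-21) + 2·(-34.5) + (-51)] = -93.75.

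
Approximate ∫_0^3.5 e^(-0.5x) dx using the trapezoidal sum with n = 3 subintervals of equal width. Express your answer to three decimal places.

1.699

Δx = (3.5 − 0)/3 = 7/6.
f(0) ≈ 1.000, f(7/6) ≈ 0.558, f(7/3) ≈ 0.311, f(3.5) ≈ 0.174.
T_3 = (Δx/2)·[f(x_0) + 2f(x_1) + 2f(x_2) + f(x_3)].
Sum ≈ 1.699.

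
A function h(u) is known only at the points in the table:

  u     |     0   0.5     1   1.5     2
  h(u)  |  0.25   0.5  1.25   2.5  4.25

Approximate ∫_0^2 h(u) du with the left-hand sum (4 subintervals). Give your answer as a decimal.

2.25

Δu = 0.5.
Sum = 0.5·[0.25 + 0.5 + 1.25 + 2.5] = 2.25.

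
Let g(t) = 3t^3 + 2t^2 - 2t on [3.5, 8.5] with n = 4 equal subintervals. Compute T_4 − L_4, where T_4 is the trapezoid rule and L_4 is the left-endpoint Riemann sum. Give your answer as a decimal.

T_4 = 4196.25.
L_4 = 3056.40625.
T_4 − L_4 = 1139.84375.

1139.84375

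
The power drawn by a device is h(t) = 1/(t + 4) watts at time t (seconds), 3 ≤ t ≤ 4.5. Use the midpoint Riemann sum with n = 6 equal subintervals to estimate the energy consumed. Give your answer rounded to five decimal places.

0.19414

Δt = (4.5 − 3)/6 = 0.25.
Midpoints: 3.125, 3.375, 3.625, 3.875, 4.125, 4.375.
h(3.125) = 8/57, h(3.375) = 8/59, h(3.625) = 8/61, h(3.875) = 8/63, h(4.125) = 8/65, h(4.375) = 8/67.
Sum = Δt · [h(3.125) + h(3.375) + h(3.625) + ...].
Sum ≈ 0.19414.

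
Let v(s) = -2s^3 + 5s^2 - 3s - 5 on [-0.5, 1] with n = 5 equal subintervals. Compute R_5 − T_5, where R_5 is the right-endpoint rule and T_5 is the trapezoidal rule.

-0.45

R_5 = -7.59.
T_5 = -7.14.
R_5 − T_5 = -0.45.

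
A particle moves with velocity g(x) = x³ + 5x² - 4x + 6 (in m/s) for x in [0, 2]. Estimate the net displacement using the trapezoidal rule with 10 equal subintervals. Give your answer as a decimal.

Δx = (2 − 0)/10 = 0.2.
g(0) = 6, g(0.2) = 5.408, g(0.4) = 5.264, g(0.6) = 5.616, g(0.8) = 6.512, g(1) = 8, g(1.2) = 10.128, g(1.4) = 12.944, g(1.6) = 16.496, g(1.8) = 20.832, g(2) = 26.
T_10 = (Δx/2)·[g(x_0) + 2g(x_1) + ... + 2g(x_{9}) + g(x_10)].
Sum = 21.44.

21.44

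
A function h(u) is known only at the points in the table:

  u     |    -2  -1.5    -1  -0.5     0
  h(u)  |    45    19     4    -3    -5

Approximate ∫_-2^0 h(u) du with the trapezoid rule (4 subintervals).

20

Δu = 0.5.
T_4 = (0.5/2)·[45 + 2·19 + 2·4 + 2·(-3) + (-5)] = 20.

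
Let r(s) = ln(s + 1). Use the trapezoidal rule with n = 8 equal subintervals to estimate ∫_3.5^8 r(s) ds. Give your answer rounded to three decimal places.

Δs = (8 − 3.5)/8 = 0.5625.
r(3.5) ≈ 1.504, r(4.0625) ≈ 1.622, r(4.625) ≈ 1.727, r(5.1875) ≈ 1.823, r(5.75) ≈ 1.910, r(6.3125) ≈ 1.990, r(6.875) ≈ 2.064, r(7.4375) ≈ 2.133, r(8) ≈ 2.197.
T_8 = (Δs/2)·[r(s_0) + 2r(s_1) + ... + 2r(s_{7}) + r(s_8)].
Sum ≈ 8.504.

8.504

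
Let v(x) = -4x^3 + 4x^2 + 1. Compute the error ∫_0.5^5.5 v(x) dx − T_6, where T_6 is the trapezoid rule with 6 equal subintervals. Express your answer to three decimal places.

Exact integral: ∫_0.5^5.5 v(x) dx ≈ -688.33333.
T_6 ≈ -706.85185.
Error ≈ -688.33333 − (-706.85185) ≈ 18.519.

18.519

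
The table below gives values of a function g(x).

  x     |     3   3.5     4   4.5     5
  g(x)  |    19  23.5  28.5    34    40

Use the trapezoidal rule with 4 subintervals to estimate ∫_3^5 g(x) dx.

57.75

Δx = 0.5.
T_4 = (0.5/2)·[19 + 2·23.5 + 2·28.5 + 2·34 + 40] = 57.75.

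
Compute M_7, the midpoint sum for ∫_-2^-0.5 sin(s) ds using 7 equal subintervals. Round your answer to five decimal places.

-1.29621

Δs = (-0.5 − (-2))/7 = 3/14.
Midpoints: -53/28, -47/28, -41/28, -1.25, -29/28, -23/28, -17/28.
f(-53/28) ≈ -0.94859, f(-47/28) ≈ -0.99420, f(-41/28) ≈ -0.99433, f(-1.25) ≈ -0.94898, f(-29/28) ≈ -0.86023, f(-23/28) ≈ -0.73212, f(-17/28) ≈ -0.57052.
Sum = Δs · [f(-53/28) + f(-47/28) + f(-41/28) + ...].
Sum ≈ -1.29621.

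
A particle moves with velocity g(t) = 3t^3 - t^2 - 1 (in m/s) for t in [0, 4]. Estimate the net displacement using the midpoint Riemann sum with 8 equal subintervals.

Δt = (4 − 0)/8 = 0.5.
Midpoints: 0.25, 0.75, 1.25, 1.75, 2.25, 2.75, 3.25, 3.75.
g(0.25) = -1.015625, g(0.75) = -0.296875, g(1.25) = 3.296875, g(1.75) = 12.015625, g(2.25) = 28.109375, g(2.75) = 53.828125, g(3.25) = 91.421875, g(3.75) = 143.140625.
Sum = Δt · [g(0.25) + g(0.75) + g(1.25) + ...].
Sum = 165.25.

165.25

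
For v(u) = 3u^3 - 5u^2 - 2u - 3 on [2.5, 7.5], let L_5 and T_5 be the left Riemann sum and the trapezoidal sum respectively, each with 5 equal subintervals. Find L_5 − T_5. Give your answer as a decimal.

L_5 = 1155.625.
T_5 = 1635.
L_5 − T_5 = -479.375.

-479.375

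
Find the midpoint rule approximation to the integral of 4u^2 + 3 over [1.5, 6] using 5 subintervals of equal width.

Δu = (6 − 1.5)/5 = 0.9.
Midpoints: 1.95, 2.85, 3.75, 4.65, 5.55.
f(1.95) = 18.21, f(2.85) = 35.49, f(3.75) = 59.25, f(4.65) = 89.49, f(5.55) = 126.21.
Sum = Δu · [f(1.95) + f(2.85) + f(3.75) + f(4.65) + f(5.55)].
Sum = 295.785.

295.785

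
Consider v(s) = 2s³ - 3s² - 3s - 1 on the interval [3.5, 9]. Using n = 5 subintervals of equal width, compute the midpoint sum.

2391.585625

Δs = (9 − 3.5)/5 = 1.1.
Midpoints: 4.05, 5.15, 6.25, 7.35, 8.45.
v(4.05) = 70.50275, v(5.15) = 177.16425, v(6.25) = 351.34375, v(7.35) = 609.01325, v(8.45) = 966.14475.
Sum = Δs · [v(4.05) + v(5.15) + v(6.25) + v(7.35) + v(8.45)].
Sum = 2391.585625.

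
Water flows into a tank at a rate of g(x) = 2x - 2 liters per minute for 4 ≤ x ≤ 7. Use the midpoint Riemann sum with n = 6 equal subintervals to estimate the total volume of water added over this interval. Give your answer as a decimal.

27

Δx = (7 − 4)/6 = 0.5.
Midpoints: 4.25, 4.75, 5.25, 5.75, 6.25, 6.75.
g(4.25) = 6.5, g(4.75) = 7.5, g(5.25) = 8.5, g(5.75) = 9.5, g(6.25) = 10.5, g(6.75) = 11.5.
Sum = Δx · [g(4.25) + g(4.75) + g(5.25) + ...].
Sum = 27.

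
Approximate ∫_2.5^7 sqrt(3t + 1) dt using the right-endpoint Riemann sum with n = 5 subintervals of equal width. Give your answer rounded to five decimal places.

18.20953

Δt = (7 − 2.5)/5 = 0.9.
Right endpoints: 3.4, 4.3, 5.2, 6.1, 7.
f(3.4) ≈ 3.34664, f(4.3) ≈ 3.72827, f(5.2) ≈ 4.07431, f(6.1) ≈ 4.39318, f(7) ≈ 4.69042.
Sum = Δt · [f(3.4) + f(4.3) + f(5.2) + f(6.1) + f(7)].
Sum ≈ 18.20953.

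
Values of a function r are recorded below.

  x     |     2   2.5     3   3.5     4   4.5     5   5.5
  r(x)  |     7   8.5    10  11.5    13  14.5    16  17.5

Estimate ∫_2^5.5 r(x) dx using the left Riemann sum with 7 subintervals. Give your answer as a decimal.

Δx = 0.5.
Sum = 0.5·[7 + 8.5 + 10 + 11.5 + 13 + 14.5 + 16] = 40.25.

40.25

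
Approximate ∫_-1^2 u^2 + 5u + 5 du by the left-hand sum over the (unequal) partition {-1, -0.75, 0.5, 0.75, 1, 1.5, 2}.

Subinterval widths: 0.25, 1.25, 0.25, 0.25, 0.5, 0.5.
Left endpoints: -1, -0.75, 0.5, 0.75, 1, 1.5.
f(-1) = 1, f(-0.75) = 1.8125, f(0.5) = 7.75, f(0.75) = 9.3125, f(1) = 11, f(1.5) = 14.75.
Sum = Σ Δu_i · f(u_i).
Sum = 19.65625.

19.65625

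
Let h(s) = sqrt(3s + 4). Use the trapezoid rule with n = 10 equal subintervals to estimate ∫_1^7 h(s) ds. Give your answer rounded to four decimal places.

Δs = (7 − 1)/10 = 0.6.
h(1) ≈ 2.6458, h(1.6) ≈ 2.9665, h(2.2) ≈ 3.2558, h(2.8) ≈ 3.5214, h(3.4) ≈ 3.7683, h(4) ≈ 4.0000, h(4.6) ≈ 4.2190, h(5.2) ≈ 4.4272, h(5.8) ≈ 4.6260, h(6.4) ≈ 4.8166, h(7) ≈ 5.0000.
T_10 = (Δs/2)·[h(s_0) + 2h(s_1) + ... + 2h(s_{9}) + h(s_10)].
Sum ≈ 23.6542.

23.6542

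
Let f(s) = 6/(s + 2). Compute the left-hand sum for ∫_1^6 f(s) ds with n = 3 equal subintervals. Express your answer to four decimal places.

7.0551

Δs = (6 − 1)/3 = 5/3.
Left endpoints: 1, 8/3, 13/3.
f(1) = 2, f(8/3) = 9/7, f(13/3) = 18/19.
Sum = Δs · [f(1) + f(8/3) + f(13/3)].
Sum ≈ 7.0551.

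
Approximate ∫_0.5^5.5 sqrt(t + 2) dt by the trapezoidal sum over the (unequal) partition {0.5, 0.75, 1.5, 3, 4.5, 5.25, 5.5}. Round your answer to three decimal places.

11.042

Subinterval widths: 0.25, 0.75, 1.5, 1.5, 0.75, 0.25.
f(0.5) ≈ 1.581, f(0.75) ≈ 1.658, f(1.5) ≈ 1.871, f(3) ≈ 2.236, f(4.5) ≈ 2.550, f(5.25) ≈ 2.693, f(5.5) ≈ 2.739.
On each subinterval the trapezoid contributes (Δt_i/2)·[f(t_{i-1}) + f(t_i)].
Sum ≈ 11.042.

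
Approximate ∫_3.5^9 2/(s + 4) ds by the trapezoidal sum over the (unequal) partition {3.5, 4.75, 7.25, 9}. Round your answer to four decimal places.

1.1076

Subinterval widths: 1.25, 2.5, 1.75.
f(3.5) = 4/15, f(4.75) = 8/35, f(7.25) = 8/45, f(9) = 2/13.
On each subinterval the trapezoid contributes (Δs_i/2)·[f(s_{i-1}) + f(s_i)].
Sum ≈ 1.1076.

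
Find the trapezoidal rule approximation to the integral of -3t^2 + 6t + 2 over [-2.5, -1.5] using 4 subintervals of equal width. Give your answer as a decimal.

-22.28125

Δt = (-1.5 − (-2.5))/4 = 0.25.
f(-2.5) = -31.75, f(-2.25) = -26.6875, f(-2) = -22, f(-1.75) = -17.6875, f(-1.5) = -13.75.
T_4 = (Δt/2)·[f(t_0) + 2f(t_1) + 2f(t_2) + 2f(t_3) + f(t_4)].
Sum = -22.28125.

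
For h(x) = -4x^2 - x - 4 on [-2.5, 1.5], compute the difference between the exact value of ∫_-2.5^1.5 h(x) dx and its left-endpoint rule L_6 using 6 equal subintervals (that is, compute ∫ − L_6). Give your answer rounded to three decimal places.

Exact integral: ∫_-2.5^1.5 h(x) dx ≈ -39.33333.
L_6 ≈ -44.51852.
Error ≈ -39.33333 − (-44.51852) ≈ 5.185.

5.185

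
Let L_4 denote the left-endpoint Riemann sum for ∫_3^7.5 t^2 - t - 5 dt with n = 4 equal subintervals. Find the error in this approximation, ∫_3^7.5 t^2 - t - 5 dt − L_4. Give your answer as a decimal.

Exact integral: ∫_3^7.5 f(t) dt = 85.5.
L_4 = 62.40234375.
Error = 85.5 − 62.40234375 = 23.09765625.

23.09765625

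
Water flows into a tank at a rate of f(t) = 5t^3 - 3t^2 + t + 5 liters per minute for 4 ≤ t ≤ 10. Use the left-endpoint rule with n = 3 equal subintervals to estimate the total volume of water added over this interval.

7290

Δt = (10 − 4)/3 = 2.
Left endpoints: 4, 6, 8.
f(4) = 281, f(6) = 983, f(8) = 2381.
Sum = Δt · [f(4) + f(6) + f(8)].
Sum = 7290.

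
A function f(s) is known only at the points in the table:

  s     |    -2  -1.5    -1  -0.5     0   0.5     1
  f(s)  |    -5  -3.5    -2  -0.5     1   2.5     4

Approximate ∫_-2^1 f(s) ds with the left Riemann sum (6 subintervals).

-3.75

Δs = 0.5.
Sum = 0.5·[(-5) + (-3.5) + (-2) + (-0.5) + 1 + 2.5] = -3.75.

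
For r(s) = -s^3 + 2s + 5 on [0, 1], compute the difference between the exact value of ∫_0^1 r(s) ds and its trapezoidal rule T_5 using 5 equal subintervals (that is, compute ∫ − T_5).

Exact integral: ∫_0^1 r(s) ds = 5.75.
T_5 = 5.74.
Error = 5.75 − 5.74 = 0.01.

0.01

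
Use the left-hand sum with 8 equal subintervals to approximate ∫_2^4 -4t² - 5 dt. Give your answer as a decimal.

Δt = (4 − 2)/8 = 0.25.
Left endpoints: 2, 2.25, 2.5, 2.75, 3, 3.25, 3.5, 3.75.
f(2) = -21, f(2.25) = -25.25, f(2.5) = -30, f(2.75) = -35.25, f(3) = -41, f(3.25) = -47.25, f(3.5) = -54, f(3.75) = -61.25.
Sum = Δt · [f(2) + f(2.25) + f(2.5) + ...].
Sum = -78.75.

-78.75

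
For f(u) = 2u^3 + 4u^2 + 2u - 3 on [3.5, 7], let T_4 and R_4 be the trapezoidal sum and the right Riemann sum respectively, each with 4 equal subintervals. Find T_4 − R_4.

T_4 ≈ 1567.740234.
R_4 ≈ 1897.724609.
T_4 − R_4 = -329.984375.

-329.984375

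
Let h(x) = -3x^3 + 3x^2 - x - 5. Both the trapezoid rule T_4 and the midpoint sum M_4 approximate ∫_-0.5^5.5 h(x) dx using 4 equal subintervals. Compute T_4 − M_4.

-65.8125

T_4 = -608.625.
M_4 = -542.8125.
T_4 − M_4 = -65.8125.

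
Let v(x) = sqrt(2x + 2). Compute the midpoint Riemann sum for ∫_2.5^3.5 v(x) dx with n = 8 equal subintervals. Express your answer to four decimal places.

2.8266

Δx = (3.5 − 2.5)/8 = 0.125.
Midpoints: 2.5625, 2.6875, 2.8125, 2.9375, 3.0625, 3.1875, 3.3125, 3.4375.
v(2.5625) ≈ 2.6693, v(2.6875) ≈ 2.7157, v(2.8125) ≈ 2.7613, v(2.9375) ≈ 2.8062, v(3.0625) ≈ 2.8504, v(3.1875) ≈ 2.8940, v(3.3125) ≈ 2.9368, v(3.4375) ≈ 2.9791.
Sum = Δx · [v(2.5625) + v(2.6875) + v(2.8125) + ...].
Sum ≈ 2.8266.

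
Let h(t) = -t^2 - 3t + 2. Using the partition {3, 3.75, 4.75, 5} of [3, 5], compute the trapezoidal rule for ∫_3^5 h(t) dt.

-52.90625

Subinterval widths: 0.75, 1, 0.25.
h(3) = -16, h(3.75) = -23.3125, h(4.75) = -34.8125, h(5) = -38.
On each subinterval the trapezoid contributes (Δt_i/2)·[h(t_{i-1}) + h(t_i)].
Sum = -52.90625.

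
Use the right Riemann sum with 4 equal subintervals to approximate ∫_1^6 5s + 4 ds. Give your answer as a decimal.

123.125

Δs = (6 − 1)/4 = 1.25.
Right endpoints: 2.25, 3.5, 4.75, 6.
f(2.25) = 15.25, f(3.5) = 21.5, f(4.75) = 27.75, f(6) = 34.
Sum = Δs · [f(2.25) + f(3.5) + f(4.75) + f(6)].
Sum = 123.125.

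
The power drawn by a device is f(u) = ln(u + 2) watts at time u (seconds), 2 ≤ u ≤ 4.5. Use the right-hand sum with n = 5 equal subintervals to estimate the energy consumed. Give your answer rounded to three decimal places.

Δu = (4.5 − 2)/5 = 0.5.
Right endpoints: 2.5, 3, 3.5, 4, 4.5.
f(2.5) ≈ 1.504, f(3) ≈ 1.609, f(3.5) ≈ 1.705, f(4) ≈ 1.792, f(4.5) ≈ 1.872.
Sum = Δu · [f(2.5) + f(3) + f(3.5) + f(4) + f(4.5)].
Sum ≈ 4.241.

4.241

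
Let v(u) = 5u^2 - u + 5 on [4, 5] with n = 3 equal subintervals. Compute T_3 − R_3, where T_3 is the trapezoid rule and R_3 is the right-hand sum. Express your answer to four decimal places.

T_3 ≈ 102.259259.
R_3 ≈ 109.592593.
T_3 − R_3 ≈ -7.3333.

-7.3333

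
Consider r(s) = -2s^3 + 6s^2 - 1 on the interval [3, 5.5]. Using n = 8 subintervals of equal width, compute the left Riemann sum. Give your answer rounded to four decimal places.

-117.9419

Δs = (5.5 − 3)/8 = 0.3125.
Left endpoints: 3, 3.3125, 3.625, 3.9375, 4.25, 4.5625, 4.875, 5.1875.
r(3) = -1, r(3.3125) = -16093/2048, r(3.625) = -17.42578125, r(3.9375) = -61583/2048, r(4.25) = -46.15625, r(4.5625) = -135273/2048, r(4.875) = -90.12109375, r(5.1875) = -243163/2048.
Sum = Δs · [r(3) + r(3.3125) + r(3.625) + ...].
Sum ≈ -117.9419.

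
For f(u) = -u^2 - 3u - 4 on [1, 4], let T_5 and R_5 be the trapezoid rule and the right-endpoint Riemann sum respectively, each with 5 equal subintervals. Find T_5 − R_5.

7.2

T_5 = -55.68.
R_5 = -62.88.
T_5 − R_5 = 7.2.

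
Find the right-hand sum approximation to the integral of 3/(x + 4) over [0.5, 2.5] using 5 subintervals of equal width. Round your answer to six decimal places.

Δx = (2.5 − 0.5)/5 = 0.4.
Right endpoints: 0.9, 1.3, 1.7, 2.1, 2.5.
f(0.9) = 30/49, f(1.3) = 30/53, f(1.7) = 10/19, f(2.1) = 30/61, f(2.5) = 6/13.
Sum = Δx · [f(0.9) + f(1.3) + f(1.7) + f(2.1) + f(2.5)].
Sum ≈ 1.063176.

1.063176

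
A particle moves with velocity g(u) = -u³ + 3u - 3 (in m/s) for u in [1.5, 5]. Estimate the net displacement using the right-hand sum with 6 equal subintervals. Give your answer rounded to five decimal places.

Δu = (5 − 1.5)/6 = 7/12.
Right endpoints: 25/12, 8/3, 3.25, 23/6, 53/12, 5.
g(25/12) = -10009/1728, g(8/3) = -377/27, g(3.25) = -27.578125, g(23/6) = -10331/216, g(53/12) = -131165/1728, g(5) = -113.
Sum = Δu · [g(25/12) + g(8/3) + g(3.25) + ...].
Sum ≈ -165.70616.

-165.70616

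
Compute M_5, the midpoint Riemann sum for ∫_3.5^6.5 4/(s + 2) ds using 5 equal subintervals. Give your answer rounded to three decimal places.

Δs = (6.5 − 3.5)/5 = 0.6.
Midpoints: 3.8, 4.4, 5, 5.6, 6.2.
f(3.8) = 20/29, f(4.4) = 0.625, f(5) = 4/7, f(5.6) = 10/19, f(6.2) = 20/41.
Sum = Δs · [f(3.8) + f(4.4) + f(5) + f(5.6) + f(6.2)].
Sum ≈ 1.740.

1.740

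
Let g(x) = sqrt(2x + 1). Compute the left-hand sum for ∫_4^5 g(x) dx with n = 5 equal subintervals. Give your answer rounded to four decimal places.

3.1292

Δx = (5 − 4)/5 = 0.2.
Left endpoints: 4, 4.2, 4.4, 4.6, 4.8.
g(4) ≈ 3.0000, g(4.2) ≈ 3.0659, g(4.4) ≈ 3.1305, g(4.6) ≈ 3.1937, g(4.8) ≈ 3.2558.
Sum = Δx · [g(4) + g(4.2) + g(4.4) + g(4.6) + g(4.8)].
Sum ≈ 3.1292.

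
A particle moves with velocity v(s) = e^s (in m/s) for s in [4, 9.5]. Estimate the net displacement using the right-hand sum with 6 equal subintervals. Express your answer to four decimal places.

Δs = (9.5 − 4)/6 = 11/12.
Right endpoints: 59/12, 35/6, 6.75, 23/3, 103/12, 9.5.
v(59/12) ≈ 136.5467, v(35/6) ≈ 341.4951, v(6.75) ≈ 854.0588, v(23/3) ≈ 2135.9497, v(103/12) ≈ 5341.8822, v(9.5) ≈ 13359.7268.
Sum = Δs · [v(59/12) + v(35/6) + v(6.75) + ...].
Sum ≈ 20322.1877.

20322.1877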